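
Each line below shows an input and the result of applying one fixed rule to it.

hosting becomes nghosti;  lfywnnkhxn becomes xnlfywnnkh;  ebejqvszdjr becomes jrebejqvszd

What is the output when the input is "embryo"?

In each case the input is transformed by: move the last 2 characters to the front (rotate right by 2).
Applying that to "embryo" gives "yoembr".

yoembr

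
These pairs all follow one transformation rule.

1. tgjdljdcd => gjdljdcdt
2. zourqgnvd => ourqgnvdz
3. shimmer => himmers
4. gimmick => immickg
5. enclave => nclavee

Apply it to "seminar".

Rule — move the first character to the end.
So "seminar" becomes "eminars".

eminars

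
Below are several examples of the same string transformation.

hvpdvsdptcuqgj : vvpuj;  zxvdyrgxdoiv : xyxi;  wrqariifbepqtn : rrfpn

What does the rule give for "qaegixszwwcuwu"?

aizcu

The rule is to keep one character in every 3, starting at position 2 (positions 2nd, 5th, 8th, ...).
"qaegixszwwcuwu" → "aizcu".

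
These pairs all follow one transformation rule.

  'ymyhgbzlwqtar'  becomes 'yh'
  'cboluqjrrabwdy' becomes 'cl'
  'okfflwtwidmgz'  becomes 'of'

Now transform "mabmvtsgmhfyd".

Rule — keep one character in every 3, starting at position 1 (positions 1st, 4th, 7th, ...), then delete the last 3 characters.
"mabmvtsgmhfyd" → "mmshd" → "mm".

mm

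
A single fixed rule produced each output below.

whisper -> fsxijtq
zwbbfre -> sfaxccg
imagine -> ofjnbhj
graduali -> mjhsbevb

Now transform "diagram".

In each case the input is transformed by: move the last 2 characters to the front (rotate right by 2), then shift every letter 1 place forward in the alphabet (wrapping around).
For "diagram", step one produces "amdiagr"; step two turns that into "bnejbhs".
(Check on "zwbbfre": → "rezwbbf" → "sfaxccg" ✓)

bnejbhs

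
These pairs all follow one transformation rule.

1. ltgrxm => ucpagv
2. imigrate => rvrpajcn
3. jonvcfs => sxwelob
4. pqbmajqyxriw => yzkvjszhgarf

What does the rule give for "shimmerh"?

The transformation: shift every letter 9 places forward in the alphabet (wrapping around).
"shimmerh" → "bqrvvnaq".

bqrvvnaq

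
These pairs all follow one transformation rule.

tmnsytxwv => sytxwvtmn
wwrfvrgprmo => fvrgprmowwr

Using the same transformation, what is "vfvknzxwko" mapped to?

knzxwkovfv

In each case the input is transformed by: move the first 3 characters to the end (rotate left by 3).
On "vfvknzxwko" that produces "knzxwkovfv".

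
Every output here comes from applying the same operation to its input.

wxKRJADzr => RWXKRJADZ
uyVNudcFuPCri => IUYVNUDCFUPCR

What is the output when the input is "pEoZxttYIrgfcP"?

PPEOZXTTYIRGFC

Rule — move the last character to the front, then convert every letter to uppercase.
"pEoZxttYIrgfcP" → "PpEoZxttYIrgfc" → "PPEOZXTTYIRGFC".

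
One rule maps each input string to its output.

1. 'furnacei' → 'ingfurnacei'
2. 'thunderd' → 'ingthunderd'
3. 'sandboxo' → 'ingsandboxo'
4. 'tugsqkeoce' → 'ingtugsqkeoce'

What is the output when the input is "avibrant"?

ingavibrant

Looking at the pairs, the operation is to prepend "ing".
Doing the same to "avibrant": "ingavibrant".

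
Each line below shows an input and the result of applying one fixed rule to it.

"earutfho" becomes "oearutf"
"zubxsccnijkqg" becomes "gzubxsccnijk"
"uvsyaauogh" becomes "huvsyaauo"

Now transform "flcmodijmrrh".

What's happening: move the last 2 characters to the front (rotate right by 2), then delete the first character.
For "flcmodijmrrh", step one produces "rhflcmodijmr"; step two turns that into "hflcmodijmr".

hflcmodijmr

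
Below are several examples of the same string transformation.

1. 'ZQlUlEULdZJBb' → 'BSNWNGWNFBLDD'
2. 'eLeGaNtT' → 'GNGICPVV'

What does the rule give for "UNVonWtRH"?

WPXQPYVTJ

What's happening: shift every letter 2 places forward in the alphabet (wrapping around), then convert every letter to uppercase.
Applying both steps to "UNVonWtRH": "WPXqpYvTJ", then "WPXQPYVTJ".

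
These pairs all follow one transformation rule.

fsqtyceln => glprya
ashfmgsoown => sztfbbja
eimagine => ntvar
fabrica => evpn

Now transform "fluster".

Rule — delete the first 3 characters, then shift every letter 13 places forward in the alphabet (wrapping around) — i.e. ROT13.
Doing the same to "fluster": "fgre".

fgre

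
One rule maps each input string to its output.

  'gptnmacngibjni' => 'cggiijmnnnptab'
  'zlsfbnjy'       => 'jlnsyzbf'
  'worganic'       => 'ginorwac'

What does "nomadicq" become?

dimnoqac

The transformation: sort the characters into alphabetical order, then move the first 2 characters to the end (rotate left by 2).
For "nomadicq" the result is "dimnoqac".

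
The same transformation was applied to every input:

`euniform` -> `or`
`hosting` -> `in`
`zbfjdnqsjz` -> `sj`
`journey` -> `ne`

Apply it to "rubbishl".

The pattern: move the last character to the front, then keep only the last 2 characters.
For "rubbishl", step one produces "lrubbish"; step two turns that into "sh".
(Check on "zbfjdnqsjz": → "zzbfjdnqsj" → "sj" ✓)

sh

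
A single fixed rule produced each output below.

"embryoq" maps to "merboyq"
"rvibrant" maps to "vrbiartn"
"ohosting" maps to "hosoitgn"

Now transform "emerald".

merelad

Rule — swap each adjacent pair of characters (1↔2, 3↔4, ...).
Applying that to "emerald" gives "merelad".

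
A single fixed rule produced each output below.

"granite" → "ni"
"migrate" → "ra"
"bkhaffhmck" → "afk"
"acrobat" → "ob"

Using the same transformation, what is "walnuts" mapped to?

In each case the input is transformed by: swap each adjacent pair of characters (1↔2, 3↔4, ...), then keep one character in every 3, starting at position 3 (positions 3rd, 6th, 9th, ...).
On "walnuts": the first step gives "awnltus", and the second then gives "nu".

nu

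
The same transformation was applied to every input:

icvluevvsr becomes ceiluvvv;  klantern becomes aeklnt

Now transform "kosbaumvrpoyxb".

abkmooprsuvy

Each output is the input with this applied: delete the last 2 characters, then sort the characters into alphabetical order.
For "kosbaumvrpoyxb", step one produces "kosbaumvrpoy"; step two turns that into "abkmooprsuvy".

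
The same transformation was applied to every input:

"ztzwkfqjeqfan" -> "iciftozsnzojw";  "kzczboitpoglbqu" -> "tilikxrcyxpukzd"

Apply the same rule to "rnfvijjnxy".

Each output is the input with this applied: shift every letter 9 places forward in the alphabet (wrapping around).
Doing the same to "rnfvijjnxy": "awoersswgh".

awoersswgh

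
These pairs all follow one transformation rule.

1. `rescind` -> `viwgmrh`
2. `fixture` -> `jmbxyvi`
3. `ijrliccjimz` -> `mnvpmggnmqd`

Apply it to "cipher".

gmtliv

The rule is to shift every letter 4 places forward in the alphabet (wrapping around).
On "cipher" that produces "gmtliv".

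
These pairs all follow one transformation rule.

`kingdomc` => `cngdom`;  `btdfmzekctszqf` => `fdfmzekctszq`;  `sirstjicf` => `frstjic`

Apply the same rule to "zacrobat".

Rule — delete the first 2 characters, then move the last character to the front.
"zacrobat" → "tcroba".
(Check on "sirstjicf": → "rstjicf" → "frstjic" ✓)

tcroba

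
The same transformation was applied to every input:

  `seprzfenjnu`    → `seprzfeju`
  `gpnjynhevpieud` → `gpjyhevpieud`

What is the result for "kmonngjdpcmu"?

kmogjdpcmu

What's happening: remove every "n".
"kmonngjdpcmu" → "kmogjdpcmu".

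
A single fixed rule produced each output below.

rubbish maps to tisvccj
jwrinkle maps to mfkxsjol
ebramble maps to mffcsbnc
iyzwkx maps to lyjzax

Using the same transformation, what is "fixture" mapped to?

sfgjyuv

Looking at the pairs, the operation is to move the last 2 characters to the front (rotate right by 2), then shift every letter 1 place forward in the alphabet (wrapping around).
"fixture" → "refixtu" → "sfgjyuv".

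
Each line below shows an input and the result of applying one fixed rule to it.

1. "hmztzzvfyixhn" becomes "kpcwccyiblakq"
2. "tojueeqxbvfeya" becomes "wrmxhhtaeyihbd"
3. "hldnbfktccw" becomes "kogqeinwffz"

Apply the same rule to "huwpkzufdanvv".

kxzsncxigdqyy

The pattern: shift every letter 3 places forward in the alphabet (wrapping around).
For "huwpkzufdanvv" the result is "kxzsncxigdqyy".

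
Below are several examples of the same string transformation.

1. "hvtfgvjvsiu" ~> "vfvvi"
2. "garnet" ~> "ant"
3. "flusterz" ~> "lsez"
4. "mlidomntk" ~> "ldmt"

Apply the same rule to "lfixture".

Looking at the pairs, the operation is to keep every other character starting from the second (positions 2nd, 4th, 6th, ...).
Applying that to "lfixture" gives "fxue".

fxue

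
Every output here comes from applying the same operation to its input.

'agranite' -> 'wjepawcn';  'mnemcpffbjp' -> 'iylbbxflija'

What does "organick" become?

wjeygknc

Rule — move the first 3 characters to the end (rotate left by 3), then shift every letter 4 places backward in the alphabet (wrapping around).
On "organick": the first step gives "anickorg", and the second then gives "wjeygknc".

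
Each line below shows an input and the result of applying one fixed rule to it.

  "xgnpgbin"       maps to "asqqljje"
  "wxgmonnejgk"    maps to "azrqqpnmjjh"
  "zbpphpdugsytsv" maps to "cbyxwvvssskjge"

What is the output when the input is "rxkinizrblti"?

cawuuqonllle

Rule — sort the characters into reverse alphabetical order, then shift every letter 3 places forward in the alphabet (wrapping around).
Starting from "rxkinizrblti": after the first operation, "zxtrrnlkiiib"; after the second, "cawuuqonllle".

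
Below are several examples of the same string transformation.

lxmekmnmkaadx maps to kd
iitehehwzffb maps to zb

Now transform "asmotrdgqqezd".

qz

The transformation: keep one character in every 3, starting at position 3 (positions 3rd, 6th, 9th, ...), then delete the first 2 characters.
Starting from "asmotrdgqqezd": after the first operation, "mrqz"; after the second, "qz".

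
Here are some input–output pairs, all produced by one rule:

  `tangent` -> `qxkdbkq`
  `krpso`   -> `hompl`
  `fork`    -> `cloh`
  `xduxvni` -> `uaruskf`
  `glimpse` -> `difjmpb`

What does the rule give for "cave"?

The pattern: shift every letter 3 places backward in the alphabet (wrapping around).
So "cave" becomes "zxsb".

zxsb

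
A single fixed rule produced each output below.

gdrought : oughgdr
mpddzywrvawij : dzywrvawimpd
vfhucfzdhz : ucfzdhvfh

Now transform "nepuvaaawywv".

Looking at the pairs, the operation is to delete the last character, then move the first 3 characters to the end (rotate left by 3).
"nepuvaaawywv" → "nepuvaaawyw" → "uvaaawywnep".

uvaaawywnep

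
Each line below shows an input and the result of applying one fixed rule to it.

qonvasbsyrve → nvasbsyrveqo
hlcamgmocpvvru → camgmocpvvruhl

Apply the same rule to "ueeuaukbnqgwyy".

euaukbnqgwyyue

The pattern: move the first 2 characters to the end (rotate left by 2).
"ueeuaukbnqgwyy" → "euaukbnqgwyyue".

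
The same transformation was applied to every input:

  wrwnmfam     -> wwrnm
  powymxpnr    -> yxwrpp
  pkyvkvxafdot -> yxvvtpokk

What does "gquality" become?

What's happening: sort the characters into reverse alphabetical order, then delete the last 3 characters.
Applying both steps to "gquality": "yutqliga", then "yutql".
(Check on "pkyvkvxafdot": → "yxvvtpokkfda" → "yxvvtpokk" ✓)

yutql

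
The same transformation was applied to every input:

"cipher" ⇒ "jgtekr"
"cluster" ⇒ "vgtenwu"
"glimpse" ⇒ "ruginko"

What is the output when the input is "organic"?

Looking at the pairs, the operation is to move the last 3 characters to the front (rotate right by 3), then shift every letter 2 places forward in the alphabet (wrapping around).
"organic" → "nicorga" → "pkeqtic".
(Check on "glimpse": → "pseglim" → "ruginko" ✓)

pkeqtic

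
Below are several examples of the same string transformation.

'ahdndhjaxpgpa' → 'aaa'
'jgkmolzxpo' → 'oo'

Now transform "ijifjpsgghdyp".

The rule is to keep only the vowels.
So "ijifjpsgghdyp" becomes "ii".

ii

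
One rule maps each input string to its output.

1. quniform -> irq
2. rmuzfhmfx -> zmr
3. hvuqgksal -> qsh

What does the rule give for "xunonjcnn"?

The pattern: keep one character in every 3, starting at position 1 (positions 1st, 4th, 7th, ...), then move the first character to the end.
For "xunonjcnn", step one produces "xoc"; step two turns that into "ocx".

ocx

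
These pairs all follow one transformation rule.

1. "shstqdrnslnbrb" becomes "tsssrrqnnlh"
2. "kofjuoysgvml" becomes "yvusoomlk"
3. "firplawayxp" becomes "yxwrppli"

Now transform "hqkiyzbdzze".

zzzyqkih

Rule — sort the characters into reverse alphabetical order, then delete the last 3 characters.
Applying that to "hqkiyzbdzze" gives "zzzyqkih".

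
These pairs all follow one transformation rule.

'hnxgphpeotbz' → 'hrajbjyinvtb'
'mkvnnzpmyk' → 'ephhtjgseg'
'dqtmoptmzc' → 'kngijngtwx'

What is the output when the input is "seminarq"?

ygchulkm

Rule — shift every letter 6 places backward in the alphabet (wrapping around), then move the first character to the end.
On "seminarq": the first step gives "mygchulk", and the second then gives "ygchulkm".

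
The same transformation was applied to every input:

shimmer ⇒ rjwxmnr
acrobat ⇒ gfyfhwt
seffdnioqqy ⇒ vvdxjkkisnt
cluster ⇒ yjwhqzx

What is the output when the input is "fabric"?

wnhkfg

What's happening: move the last 3 characters to the front (rotate right by 3), then shift every letter 5 places forward in the alphabet (wrapping around).
"fabric" → "ricfab" → "wnhkfg".
(Check on "seffdnioqqy": → "qqyseffdnio" → "vvdxjkkisnt" ✓)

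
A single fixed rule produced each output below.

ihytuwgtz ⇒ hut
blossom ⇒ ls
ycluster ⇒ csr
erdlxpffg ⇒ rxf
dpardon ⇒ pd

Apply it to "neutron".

Each output is the input with this applied: keep one character in every 3, starting at position 2 (positions 2nd, 5th, 8th, ...).
So "neutron" becomes "er".

er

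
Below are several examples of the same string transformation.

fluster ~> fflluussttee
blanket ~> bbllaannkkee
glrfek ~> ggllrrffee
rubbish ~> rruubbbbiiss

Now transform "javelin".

jjaavveellii

Rule — double every character, then delete the last 2 characters.
"javelin" → "jjaavveelliinn" → "jjaavveellii".
(Check on "blanket": → "bbllaannkkeett" → "bbllaannkkee" ✓)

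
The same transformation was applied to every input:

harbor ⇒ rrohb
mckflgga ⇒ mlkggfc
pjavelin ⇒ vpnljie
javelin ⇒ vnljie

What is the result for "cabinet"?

Each output is the input with this applied: sort the characters into reverse alphabetical order, then delete the last character.
"cabinet" → "tniecba" → "tniecb".

tniecb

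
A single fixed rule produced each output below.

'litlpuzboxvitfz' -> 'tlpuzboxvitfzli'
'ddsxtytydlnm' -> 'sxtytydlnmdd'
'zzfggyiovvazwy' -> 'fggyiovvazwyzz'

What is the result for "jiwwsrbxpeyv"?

What's happening: move the first 2 characters to the end (rotate left by 2).
For "jiwwsrbxpeyv" the result is "wwsrbxpeyvji".

wwsrbxpeyvji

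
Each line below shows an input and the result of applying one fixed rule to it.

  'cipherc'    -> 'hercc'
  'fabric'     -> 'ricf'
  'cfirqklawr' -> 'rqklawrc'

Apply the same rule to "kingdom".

gdomk

In each case the input is transformed by: move the first character to the end, then delete the first 2 characters.
Working it through for "kingdom": intermediate "ingdomk", final "gdomk".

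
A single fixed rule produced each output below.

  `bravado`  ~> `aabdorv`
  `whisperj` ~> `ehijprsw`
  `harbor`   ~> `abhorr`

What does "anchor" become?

achnor

In each case the input is transformed by: sort the characters into alphabetical order.
So "anchor" becomes "achnor".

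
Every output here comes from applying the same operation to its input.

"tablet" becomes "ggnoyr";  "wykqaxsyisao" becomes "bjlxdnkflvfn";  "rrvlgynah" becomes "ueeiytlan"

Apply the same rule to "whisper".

ejuvfcr

Each output is the input with this applied: move the last character to the front, then shift every letter 13 places forward in the alphabet (wrapping around) — i.e. ROT13.
Applying both steps to "whisper": "rwhispe", then "ejuvfcr".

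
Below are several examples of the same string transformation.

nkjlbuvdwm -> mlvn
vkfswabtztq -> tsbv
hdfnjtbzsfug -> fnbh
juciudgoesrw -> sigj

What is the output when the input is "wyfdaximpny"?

Rule — keep one character in every 3, starting at position 1 (positions 1st, 4th, 7th, ...), then swap the first and last characters.
"wyfdaximpny" → "wdin" → "ndiw".

ndiw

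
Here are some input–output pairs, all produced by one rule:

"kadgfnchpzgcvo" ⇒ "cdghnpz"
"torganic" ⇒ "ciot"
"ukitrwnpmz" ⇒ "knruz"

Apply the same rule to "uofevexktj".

ejoux

The transformation: sort the characters into alphabetical order, then keep every other character starting from the second (positions 2nd, 4th, 6th, ...).
Applying both steps to "uofevexktj": "eefjkotuvx", then "ejoux".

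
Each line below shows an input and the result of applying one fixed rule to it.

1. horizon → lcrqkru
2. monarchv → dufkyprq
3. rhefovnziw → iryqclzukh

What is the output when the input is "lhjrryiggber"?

uubljjehuokm

In each case the input is transformed by: move the first 3 characters to the end (rotate left by 3), then shift every letter 3 places forward in the alphabet (wrapping around).
Applying both steps to "lhjrryiggber": "rryiggberlhj", then "uubljjehuokm".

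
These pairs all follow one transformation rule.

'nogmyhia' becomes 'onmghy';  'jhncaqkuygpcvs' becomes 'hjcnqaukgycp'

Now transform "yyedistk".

yydesi

In each case the input is transformed by: swap each adjacent pair of characters (1↔2, 3↔4, ...), then delete the last 2 characters.
For "yyedistk", step one produces "yydesikt"; step two turns that into "yydesi".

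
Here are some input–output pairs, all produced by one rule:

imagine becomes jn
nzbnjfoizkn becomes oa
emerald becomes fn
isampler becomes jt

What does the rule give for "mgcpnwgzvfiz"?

Each output is the input with this applied: shift every letter 1 place forward in the alphabet (wrapping around), then keep only the first 2 characters.
On "mgcpnwgzvfiz": the first step gives "nhdqoxhawgja", and the second then gives "nh".

nh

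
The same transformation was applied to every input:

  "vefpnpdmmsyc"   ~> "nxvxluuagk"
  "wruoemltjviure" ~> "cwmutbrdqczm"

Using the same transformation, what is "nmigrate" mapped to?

The rule is to delete the first 2 characters, then shift every letter 8 places forward in the alphabet (wrapping around).
On "nmigrate" that produces "qozibm".
(Check on "wruoemltjviure": → "uoemltjviure" → "cwmutbrdqczm" ✓)

qozibm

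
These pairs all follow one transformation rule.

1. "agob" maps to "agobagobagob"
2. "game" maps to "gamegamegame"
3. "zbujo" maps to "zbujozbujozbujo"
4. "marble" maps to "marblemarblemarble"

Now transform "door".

doordoordoor

The pattern: write the whole string 3 times in a row.
For "door" the result is "doordoordoor".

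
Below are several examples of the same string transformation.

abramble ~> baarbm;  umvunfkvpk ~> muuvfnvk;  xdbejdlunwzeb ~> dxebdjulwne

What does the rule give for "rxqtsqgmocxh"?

xrtqqsmgco

Each output is the input with this applied: swap each adjacent pair of characters (1↔2, 3↔4, ...), then delete the last 2 characters.
Applying both steps to "rxqtsqgmocxh": "xrtqqsmgcohx", then "xrtqqsmgco".
(Check on "xdbejdlunwzeb": → "dxebdjulwnezb" → "dxebdjulwne" ✓)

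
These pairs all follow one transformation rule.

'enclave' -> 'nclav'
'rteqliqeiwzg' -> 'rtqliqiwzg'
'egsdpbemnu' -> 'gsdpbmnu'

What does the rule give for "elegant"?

lgant

The pattern: remove every "e".
Applying that to "elegant" gives "lgant".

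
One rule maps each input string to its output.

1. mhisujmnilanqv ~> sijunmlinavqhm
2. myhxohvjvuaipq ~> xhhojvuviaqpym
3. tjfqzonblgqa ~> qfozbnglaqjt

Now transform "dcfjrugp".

What's happening: move the first 2 characters to the end (rotate left by 2), then swap each adjacent pair of characters (1↔2, 3↔4, ...).
Doing the same to "dcfjrugp": "jfurpgcd".

jfurpgcd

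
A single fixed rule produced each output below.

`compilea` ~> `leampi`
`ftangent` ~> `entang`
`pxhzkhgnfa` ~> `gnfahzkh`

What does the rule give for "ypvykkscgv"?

scgvvykk

The pattern: delete the first 2 characters, then swap the front and back halves of the string.
On "ypvykkscgv": the first step gives "vykkscgv", and the second then gives "scgvvykk".
(Check on "pxhzkhgnfa": → "hzkhgnfa" → "gnfahzkh" ✓)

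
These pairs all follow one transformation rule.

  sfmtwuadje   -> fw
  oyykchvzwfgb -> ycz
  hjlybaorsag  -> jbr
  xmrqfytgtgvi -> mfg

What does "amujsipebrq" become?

Looking at the pairs, the operation is to delete the last 3 characters, then keep one character in every 3, starting at position 2 (positions 2nd, 5th, 8th, ...).
For "amujsipebrq" the result is "mse".

mse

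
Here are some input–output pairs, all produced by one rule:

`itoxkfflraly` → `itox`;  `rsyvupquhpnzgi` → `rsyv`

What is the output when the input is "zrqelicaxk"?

zrqe

The rule is to keep only the first 4 characters.
So "zrqelicaxk" becomes "zrqe".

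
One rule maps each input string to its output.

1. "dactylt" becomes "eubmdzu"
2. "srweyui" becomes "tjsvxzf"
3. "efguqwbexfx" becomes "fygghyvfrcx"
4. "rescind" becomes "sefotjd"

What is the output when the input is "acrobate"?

bfdusbpc

The pattern: take characters alternately from the front and the back (1st, last, 2nd, 2nd-last, ...), then shift every letter 1 place forward in the alphabet (wrapping around).
On "acrobate": the first step gives "aectraob", and the second then gives "bfdusbpc".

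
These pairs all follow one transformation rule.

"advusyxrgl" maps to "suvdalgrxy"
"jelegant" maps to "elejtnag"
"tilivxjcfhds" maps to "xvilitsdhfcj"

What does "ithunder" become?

The rule is to reverse the string, then swap the front and back halves of the string.
Starting from "ithunder": after the first operation, "rednuhti"; after the second, "uhtiredn".

uhtiredn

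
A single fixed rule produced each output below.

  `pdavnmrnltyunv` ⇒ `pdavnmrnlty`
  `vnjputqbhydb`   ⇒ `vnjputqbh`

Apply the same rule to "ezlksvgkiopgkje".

Each output is the input with this applied: delete the last 3 characters.
Applying that to "ezlksvgkiopgkje" gives "ezlksvgkiopg".

ezlksvgkiopg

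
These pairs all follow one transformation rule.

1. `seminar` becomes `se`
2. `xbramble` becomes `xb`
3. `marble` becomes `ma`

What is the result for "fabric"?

fa

Looking at the pairs, the operation is to keep only the first 2 characters.
On "fabric" that produces "fa".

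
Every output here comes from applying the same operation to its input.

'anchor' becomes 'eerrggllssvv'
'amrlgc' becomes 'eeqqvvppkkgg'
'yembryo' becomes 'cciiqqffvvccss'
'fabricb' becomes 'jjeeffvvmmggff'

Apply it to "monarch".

qqssrreevvggll

Looking at the pairs, the operation is to double every character, then shift every letter 4 places forward in the alphabet (wrapping around).
Working it through for "monarch": intermediate "mmoonnaarrcchh", final "qqssrreevvggll".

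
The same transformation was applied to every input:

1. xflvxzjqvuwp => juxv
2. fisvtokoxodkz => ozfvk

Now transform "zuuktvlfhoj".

lozk

The rule is to keep one character in every 3, starting at position 1 (positions 1st, 4th, 7th, ...), then move the last 2 characters to the front (rotate right by 2).
Starting from "zuuktvlfhoj": after the first operation, "zklo"; after the second, "lozk".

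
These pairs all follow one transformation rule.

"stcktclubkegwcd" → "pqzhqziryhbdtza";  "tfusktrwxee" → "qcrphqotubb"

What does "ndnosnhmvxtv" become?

Rule — shift every letter 3 places backward in the alphabet (wrapping around).
For "ndnosnhmvxtv" the result is "kaklpkejsuqs".

kaklpkejsuqs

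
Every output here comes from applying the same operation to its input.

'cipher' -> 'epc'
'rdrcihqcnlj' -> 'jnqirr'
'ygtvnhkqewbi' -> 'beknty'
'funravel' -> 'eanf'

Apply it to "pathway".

What's happening: keep every other character starting from the first (positions 1st, 3rd, 5th, ...), then reverse the string.
Starting from "pathway": after the first operation, "ptwy"; after the second, "ywtp".
(Check on "cipher": → "cpe" → "epc" ✓)

ywtp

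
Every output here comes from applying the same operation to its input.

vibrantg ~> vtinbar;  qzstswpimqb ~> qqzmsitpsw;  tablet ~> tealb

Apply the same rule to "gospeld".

gloesp

The rule is to delete the last character, then take characters alternately from the front and the back (1st, last, 2nd, 2nd-last, ...).
On "gospeld" that produces "gloesp".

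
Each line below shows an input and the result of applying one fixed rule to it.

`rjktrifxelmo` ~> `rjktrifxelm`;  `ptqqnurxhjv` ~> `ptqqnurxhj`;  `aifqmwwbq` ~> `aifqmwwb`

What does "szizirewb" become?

szizirew

Rule — delete the last character.
Doing the same to "szizirewb": "szizirew".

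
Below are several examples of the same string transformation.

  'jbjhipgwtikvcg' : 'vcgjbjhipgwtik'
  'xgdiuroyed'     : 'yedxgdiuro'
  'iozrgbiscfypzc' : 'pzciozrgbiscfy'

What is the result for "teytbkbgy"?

The transformation: move the last 3 characters to the front (rotate right by 3).
"teytbkbgy" → "bgyteytbk".

bgyteytbk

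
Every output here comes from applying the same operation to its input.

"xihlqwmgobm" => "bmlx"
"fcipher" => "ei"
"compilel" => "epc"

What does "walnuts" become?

tl

The pattern: reverse the string, then keep one character in every 3, starting at position 2 (positions 2nd, 5th, 8th, ...).
Starting from "walnuts": after the first operation, "stunlaw"; after the second, "tl".
(Check on "compilel": → "lelipmoc" → "epc" ✓)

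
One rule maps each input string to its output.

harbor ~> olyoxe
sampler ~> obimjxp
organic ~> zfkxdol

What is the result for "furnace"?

The pattern: reverse the string, then shift every letter 3 places backward in the alphabet (wrapping around).
"furnace" → "ecanruf" → "bzxkorc".
(Check on "harbor": → "robrah" → "olyoxe" ✓)

bzxkorc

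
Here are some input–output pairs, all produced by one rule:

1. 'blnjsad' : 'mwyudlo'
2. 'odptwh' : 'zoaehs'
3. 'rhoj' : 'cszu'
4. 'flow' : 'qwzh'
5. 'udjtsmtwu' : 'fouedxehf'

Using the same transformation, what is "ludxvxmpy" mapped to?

Rule — shift every letter 11 places forward in the alphabet (wrapping around).
For "ludxvxmpy" the result is "wfoigixaj".

wfoigixaj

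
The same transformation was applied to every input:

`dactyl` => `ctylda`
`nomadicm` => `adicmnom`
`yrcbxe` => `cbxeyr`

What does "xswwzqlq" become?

The pattern: move the last character to the front, then swap the front and back halves of the string.
Applying that to "xswwzqlq" gives "wzqlqxsw".

wzqlqxsw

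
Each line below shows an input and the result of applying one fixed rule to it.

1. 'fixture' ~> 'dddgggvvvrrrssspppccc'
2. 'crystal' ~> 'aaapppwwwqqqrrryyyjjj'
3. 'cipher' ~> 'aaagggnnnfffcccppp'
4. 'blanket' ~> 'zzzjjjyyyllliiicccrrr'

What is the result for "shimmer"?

The pattern: shift every letter 2 places backward in the alphabet (wrapping around), then repeat every character 3 times.
Working it through for "shimmer": intermediate "qfgkkcp", final "qqqfffgggkkkkkkcccppp".

qqqfffgggkkkkkkcccppp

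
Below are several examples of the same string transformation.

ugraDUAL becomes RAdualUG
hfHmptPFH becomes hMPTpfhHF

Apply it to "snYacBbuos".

yACbBUOSSN

In each case the input is transformed by: move the first 2 characters to the end (rotate left by 2), then flip the case of every letter.
"snYacBbuos" → "yACbBUOSSN".
(Check on "ugraDUAL": → "raDUALug" → "RAdualUG" ✓)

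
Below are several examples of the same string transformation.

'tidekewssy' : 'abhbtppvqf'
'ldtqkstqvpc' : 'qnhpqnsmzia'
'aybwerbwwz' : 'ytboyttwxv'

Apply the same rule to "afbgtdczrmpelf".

In each case the input is transformed by: move the first 2 characters to the end (rotate left by 2), then shift every letter 3 places backward in the alphabet (wrapping around).
Starting from "afbgtdczrmpelf": after the first operation, "bgtdczrmpelfaf"; after the second, "ydqazwojmbicxc".
(Check on "tidekewssy": → "dekewssyti" → "abhbtppvqf" ✓)

ydqazwojmbicxc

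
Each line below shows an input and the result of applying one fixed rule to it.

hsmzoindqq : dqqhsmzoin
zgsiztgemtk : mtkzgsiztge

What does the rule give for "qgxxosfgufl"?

uflqgxxosfg

In each case the input is transformed by: move the last 3 characters to the front (rotate right by 3).
For "qgxxosfgufl" the result is "uflqgxxosfg".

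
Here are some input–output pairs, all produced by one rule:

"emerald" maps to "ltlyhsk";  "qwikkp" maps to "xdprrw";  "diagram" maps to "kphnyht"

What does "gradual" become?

nyhkbhs

In each case the input is transformed by: shift every letter 7 places forward in the alphabet (wrapping around).
Doing the same to "gradual": "nyhkbhs".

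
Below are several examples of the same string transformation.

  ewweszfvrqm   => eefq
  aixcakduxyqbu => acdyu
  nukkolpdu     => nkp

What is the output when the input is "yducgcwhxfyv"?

The rule is to keep one character in every 3, starting at position 1 (positions 1st, 4th, 7th, ...).
Applying that to "yducgcwhxfyv" gives "ycwf".

ycwf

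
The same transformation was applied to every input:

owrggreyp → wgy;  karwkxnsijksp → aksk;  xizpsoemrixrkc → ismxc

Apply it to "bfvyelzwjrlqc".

fewl

Each output is the input with this applied: keep one character in every 3, starting at position 2 (positions 2nd, 5th, 8th, ...).
So "bfvyelzwjrlqc" becomes "fewl".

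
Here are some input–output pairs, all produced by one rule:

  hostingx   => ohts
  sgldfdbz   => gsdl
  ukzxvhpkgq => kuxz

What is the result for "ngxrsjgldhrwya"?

What's happening: swap each adjacent pair of characters (1↔2, 3↔4, ...), then keep only the first 4 characters.
Starting from "ngxrsjgldhrwya": after the first operation, "gnrxjslghdwray"; after the second, "gnrx".

gnrx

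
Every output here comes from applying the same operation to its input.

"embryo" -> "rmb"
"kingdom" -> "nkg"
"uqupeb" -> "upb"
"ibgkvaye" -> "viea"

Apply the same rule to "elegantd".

What's happening: sort the characters into reverse alphabetical order, then keep every other character starting from the second (positions 2nd, 4th, 6th, ...).
Starting from "elegantd": after the first operation, "tnlgeeda"; after the second, "ngea".

ngea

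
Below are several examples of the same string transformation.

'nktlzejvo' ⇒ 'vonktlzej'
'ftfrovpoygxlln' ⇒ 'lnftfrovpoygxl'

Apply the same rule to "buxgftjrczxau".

aubuxgftjrczx

The rule is to move the last 2 characters to the front (rotate right by 2).
Doing the same to "buxgftjrczxau": "aubuxgftjrczx".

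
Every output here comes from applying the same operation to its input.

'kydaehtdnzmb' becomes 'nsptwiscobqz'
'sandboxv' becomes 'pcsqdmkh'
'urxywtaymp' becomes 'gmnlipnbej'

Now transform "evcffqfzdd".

kruufuosst

The pattern: move the first character to the end, then shift every letter 11 places backward in the alphabet (wrapping around).
On "evcffqfzdd": the first step gives "vcffqfzdde", and the second then gives "kruufuosst".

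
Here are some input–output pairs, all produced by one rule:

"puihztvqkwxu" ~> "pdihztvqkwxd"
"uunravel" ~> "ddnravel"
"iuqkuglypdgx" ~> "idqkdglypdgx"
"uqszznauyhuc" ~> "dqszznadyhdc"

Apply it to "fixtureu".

fixtdred

Each output is the input with this applied: replace every "u" with "d".
So "fixtureu" becomes "fixtdred".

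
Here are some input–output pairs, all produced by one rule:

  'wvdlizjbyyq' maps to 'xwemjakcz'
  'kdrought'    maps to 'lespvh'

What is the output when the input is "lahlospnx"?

What's happening: delete the last 2 characters, then shift every letter 1 place forward in the alphabet (wrapping around).
Working it through for "lahlospnx": intermediate "lahlosp", final "mbimptq".

mbimptq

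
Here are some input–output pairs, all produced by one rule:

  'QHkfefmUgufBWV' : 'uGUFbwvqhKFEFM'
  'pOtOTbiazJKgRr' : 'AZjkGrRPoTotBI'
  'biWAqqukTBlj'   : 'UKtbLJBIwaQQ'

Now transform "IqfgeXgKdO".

The transformation: flip the case of every letter, then swap the front and back halves of the string.
On "IqfgeXgKdO" that produces "xGkDoiQFGE".

xGkDoiQFGE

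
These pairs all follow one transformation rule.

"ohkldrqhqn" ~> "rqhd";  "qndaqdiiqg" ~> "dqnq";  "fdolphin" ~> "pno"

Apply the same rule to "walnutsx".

uxl

Each output is the input with this applied: swap the front and back halves of the string, then keep one character in every 3, starting at position 1 (positions 1st, 4th, 7th, ...).
"walnutsx" → "utsxwaln" → "uxl".
(Check on "fdolphin": → "phinfdol" → "pno" ✓)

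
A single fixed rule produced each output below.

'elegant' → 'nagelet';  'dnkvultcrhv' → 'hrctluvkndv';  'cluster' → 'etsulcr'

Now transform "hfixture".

Each output is the input with this applied: move the last character to the front, then reverse the string.
"hfixture" → "ehfixtur" → "rutxifhe".

rutxifhe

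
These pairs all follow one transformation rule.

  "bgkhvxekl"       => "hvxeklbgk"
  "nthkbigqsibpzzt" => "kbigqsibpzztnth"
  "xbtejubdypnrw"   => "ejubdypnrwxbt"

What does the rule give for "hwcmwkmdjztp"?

mwkmdjztphwc

The pattern: move the first 3 characters to the end (rotate left by 3).
Doing the same to "hwcmwkmdjztp": "mwkmdjztphwc".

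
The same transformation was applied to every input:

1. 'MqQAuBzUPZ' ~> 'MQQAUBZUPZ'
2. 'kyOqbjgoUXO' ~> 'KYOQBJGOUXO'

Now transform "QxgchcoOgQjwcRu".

QXGCHCOOGQJWCRU

Each output is the input with this applied: convert every letter to uppercase.
For "QxgchcoOgQjwcRu" the result is "QXGCHCOOGQJWCRU".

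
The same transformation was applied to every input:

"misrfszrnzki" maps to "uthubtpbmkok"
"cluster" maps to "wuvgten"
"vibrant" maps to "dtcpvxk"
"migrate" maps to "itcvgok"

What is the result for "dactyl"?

evanfc

Each output is the input with this applied: move the first 2 characters to the end (rotate left by 2), then shift every letter 2 places forward in the alphabet (wrapping around).
Doing the same to "dactyl": "evanfc".
(Check on "migrate": → "gratemi" → "itcvgok" ✓)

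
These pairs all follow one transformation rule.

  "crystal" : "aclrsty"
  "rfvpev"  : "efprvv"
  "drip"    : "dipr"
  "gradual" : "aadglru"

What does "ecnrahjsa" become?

The transformation: sort the characters into alphabetical order.
"ecnrahjsa" → "aacehjnrs".

aacehjnrs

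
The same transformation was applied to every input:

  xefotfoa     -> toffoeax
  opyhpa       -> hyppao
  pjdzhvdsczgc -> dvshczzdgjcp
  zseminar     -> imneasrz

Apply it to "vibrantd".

arnbtidv

The pattern: swap the front and back halves of the string, then take characters alternately from the front and the back (1st, last, 2nd, 2nd-last, ...).
For "vibrantd" the result is "arnbtidv".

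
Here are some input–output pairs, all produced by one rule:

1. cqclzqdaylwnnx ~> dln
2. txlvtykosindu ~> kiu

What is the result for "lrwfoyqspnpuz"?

Each output is the input with this applied: keep one character in every 3, starting at position 1 (positions 1st, 4th, 7th, ...), then delete the first 2 characters.
Applying that to "lrwfoyqspnpuz" gives "qnz".

qnz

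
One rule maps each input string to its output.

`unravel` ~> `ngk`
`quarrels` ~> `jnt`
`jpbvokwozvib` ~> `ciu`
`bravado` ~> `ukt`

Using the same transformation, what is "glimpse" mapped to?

In each case the input is transformed by: shift every letter 7 places backward in the alphabet (wrapping around), then keep only the first 3 characters.
For "glimpse", step one produces "zebfilx"; step two turns that into "zeb".

zeb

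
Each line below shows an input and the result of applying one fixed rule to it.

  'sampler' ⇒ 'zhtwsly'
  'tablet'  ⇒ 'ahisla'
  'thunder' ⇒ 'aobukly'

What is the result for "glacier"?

nshjply

The pattern: shift every letter 7 places forward in the alphabet (wrapping around).
On "glacier" that produces "nshjply".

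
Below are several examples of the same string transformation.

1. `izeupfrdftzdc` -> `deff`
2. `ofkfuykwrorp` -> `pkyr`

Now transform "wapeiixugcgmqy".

Rule — keep one character in every 3, starting at position 3 (positions 3rd, 6th, 9th, ...), then move the last character to the front.
Starting from "wapeiixugcgmqy": after the first operation, "pigm"; after the second, "mpig".
(Check on "izeupfrdftzdc": → "effd" → "deff" ✓)

mpig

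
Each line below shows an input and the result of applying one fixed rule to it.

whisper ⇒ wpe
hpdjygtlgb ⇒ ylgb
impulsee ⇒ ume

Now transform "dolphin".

pld

Looking at the pairs, the operation is to sort the characters into reverse alphabetical order, then keep one character in every 3, starting at position 1 (positions 1st, 4th, 7th, ...).
On "dolphin" that produces "pld".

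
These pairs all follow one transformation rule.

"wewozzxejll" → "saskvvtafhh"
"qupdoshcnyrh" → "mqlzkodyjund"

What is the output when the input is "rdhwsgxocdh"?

nzdsoctkyzd

The pattern: shift every letter 4 places backward in the alphabet (wrapping around).
Doing the same to "rdhwsgxocdh": "nzdsoctkyzd".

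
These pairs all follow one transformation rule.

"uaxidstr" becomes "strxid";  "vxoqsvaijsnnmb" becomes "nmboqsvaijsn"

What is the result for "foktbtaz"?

The rule is to delete the first 2 characters, then move the last 3 characters to the front (rotate right by 3).
Working it through for "foktbtaz": intermediate "ktbtaz", final "tazktb".

tazktb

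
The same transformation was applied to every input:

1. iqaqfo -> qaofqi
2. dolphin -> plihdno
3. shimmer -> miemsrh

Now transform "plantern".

The rule is to move the first 2 characters to the end (rotate left by 2), then swap each adjacent pair of characters (1↔2, 3↔4, ...).
Applying both steps to "plantern": "anternpl", then "naetnrlp".

naetnrlp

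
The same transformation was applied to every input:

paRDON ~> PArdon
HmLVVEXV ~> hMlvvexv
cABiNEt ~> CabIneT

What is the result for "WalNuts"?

wALnUTS

Looking at the pairs, the operation is to flip the case of every letter.
Applying that to "WalNuts" gives "wALnUTS".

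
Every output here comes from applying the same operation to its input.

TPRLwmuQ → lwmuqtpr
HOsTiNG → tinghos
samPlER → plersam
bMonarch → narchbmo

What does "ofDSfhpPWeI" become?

The pattern: move the first 3 characters to the end (rotate left by 3), then convert every letter to lowercase.
Starting from "ofDSfhpPWeI": after the first operation, "SfhpPWeIofD"; after the second, "sfhppweiofd".

sfhppweiofd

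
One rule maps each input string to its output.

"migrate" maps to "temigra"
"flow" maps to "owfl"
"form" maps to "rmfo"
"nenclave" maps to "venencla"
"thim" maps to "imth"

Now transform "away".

The pattern: move the last 2 characters to the front (rotate right by 2).
On "away" that produces "ayaw".

ayaw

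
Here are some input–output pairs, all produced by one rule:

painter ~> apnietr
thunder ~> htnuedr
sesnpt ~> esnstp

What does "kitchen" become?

What's happening: swap each adjacent pair of characters (1↔2, 3↔4, ...).
"kitchen" → "ikctehn".

ikctehn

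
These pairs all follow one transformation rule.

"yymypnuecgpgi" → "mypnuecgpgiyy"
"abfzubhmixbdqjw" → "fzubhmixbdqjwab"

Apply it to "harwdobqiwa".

Each output is the input with this applied: move the first 2 characters to the end (rotate left by 2).
Doing the same to "harwdobqiwa": "rwdobqiwaha".

rwdobqiwaha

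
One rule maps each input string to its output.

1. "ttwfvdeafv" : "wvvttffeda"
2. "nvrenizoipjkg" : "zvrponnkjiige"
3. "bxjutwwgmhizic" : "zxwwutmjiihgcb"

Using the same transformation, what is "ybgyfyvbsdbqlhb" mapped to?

yyyvsqlhgfdbbbb

Each output is the input with this applied: sort the characters into reverse alphabetical order.
For "ybgyfyvbsdbqlhb" the result is "yyyvsqlhgfdbbbb".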